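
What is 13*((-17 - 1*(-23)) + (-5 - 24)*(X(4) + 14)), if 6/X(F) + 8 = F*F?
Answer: -21931/4 ≈ -5482.8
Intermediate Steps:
X(F) = 6/(-8 + F²) (X(F) = 6/(-8 + F*F) = 6/(-8 + F²))
13*((-17 - 1*(-23)) + (-5 - 24)*(X(4) + 14)) = 13*((-17 - 1*(-23)) + (-5 - 24)*(6/(-8 + 4²) + 14)) = 13*((-17 + 23) - 29*(6/(-8 + 16) + 14)) = 13*(6 - 29*(6/8 + 14)) = 13*(6 - 29*(6*(⅛) + 14)) = 13*(6 - 29*(¾ + 14)) = 13*(6 - 29*59/4) = 13*(6 - 1711/4) = 13*(-1687/4) = -21931/4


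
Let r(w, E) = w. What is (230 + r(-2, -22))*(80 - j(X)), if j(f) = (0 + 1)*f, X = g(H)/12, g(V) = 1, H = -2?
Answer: 18221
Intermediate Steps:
X = 1/12 ≈ 0.083333
j(f) = f (j(f) = 1*f = f)
(230 + r(-2, -22))*(80 - j(X)) = (230 - 2)*(80 - 1*1/12) = 228*(80 - 1/12) = 228*(959/12) = 18221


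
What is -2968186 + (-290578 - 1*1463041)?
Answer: -4721805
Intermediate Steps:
-2968186 + (-290578 - 1*1463041) = -2968186 + (-290578 - 1463041) = -2968186 - 1753619 = -4721805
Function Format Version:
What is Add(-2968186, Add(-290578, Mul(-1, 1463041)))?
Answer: -4721805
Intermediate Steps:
Add(-2968186, Add(-290578, Mul(-1, 1463041))) = Add(-2968186, Add(-290578, -1463041)) = Add(-2968186, -1753619) = -4721805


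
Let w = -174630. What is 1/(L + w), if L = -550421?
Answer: -1/725051 ≈ -1.3792e-6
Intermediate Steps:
1/(L + w) = 1/(-550421 - 174630) = 1/(-725051) = -1/725051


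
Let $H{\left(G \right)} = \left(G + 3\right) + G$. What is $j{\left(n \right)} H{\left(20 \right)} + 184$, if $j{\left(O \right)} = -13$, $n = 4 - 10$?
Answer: $-375$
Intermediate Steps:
$n = -6$ ($n = 4 - 10 = -6$)
$H{\left(G \right)} = 3 + 2 G$ ($H{\left(G \right)} = \left(3 + G\right) + G = 3 + 2 G$)
$j{\left(n \right)} H{\left(20 \right)} + 184 = - 13 \left(3 + 2 \cdot 20\right) + 184 = - 13 \left(3 + 40\right) + 184 = \left(-13\right) 43 + 184 = -559 + 184 = -375$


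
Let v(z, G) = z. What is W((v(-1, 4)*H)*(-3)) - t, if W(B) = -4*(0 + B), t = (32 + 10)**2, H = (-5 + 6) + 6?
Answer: -1848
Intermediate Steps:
H = 7 (H = 1 + 6 = 7)
t = 1764 (t = 42**2 = 1764)
W(B) = -4*B
W((v(-1, 4)*H)*(-3)) - t = -4*(-1*7)*(-3) - 1*1764 = -(-28)*(-3) - 1764 = -4*21 - 1764 = -84 - 1764 = -1848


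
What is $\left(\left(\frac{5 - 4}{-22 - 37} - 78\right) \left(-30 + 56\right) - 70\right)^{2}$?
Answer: $\frac{15328420864}{3481} \approx 4.4035 \cdot 10^{6}$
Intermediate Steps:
$\left(\left(\frac{5 - 4}{-22 - 37} - 78\right) \left(-30 + 56\right) - 70\right)^{2} = \left(\left(1 \frac{1}{-59} - 78\right) 26 - 70\right)^{2} = \left(\left(1 \left(- \frac{1}{59}\right) - 78\right) 26 - 70\right)^{2} = \left(\left(- \frac{1}{59} - 78\right) 26 - 70\right)^{2} = \left(\left(- \frac{4603}{59}\right) 26 - 70\right)^{2} = \left(- \frac{119678}{59} - 70\right)^{2} = \left(- \frac{123808}{59}\right)^{2} = \frac{15328420864}{3481}$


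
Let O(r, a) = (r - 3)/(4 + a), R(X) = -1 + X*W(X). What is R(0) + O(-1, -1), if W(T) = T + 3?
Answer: -7/3 ≈ -2.3333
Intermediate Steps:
W(T) = 3 + T
R(X) = -1 + X*(3 + X)
O(r, a) = (-3 + r)/(4 + a)
R(0) + O(-1, -1) = (-1 + 0*(3 + 0)) + (-3 - 1)/(4 - 1) = (-1 + 0*3) - 4/3 = (-1 + 0) + (⅓)*(-4) = -1 - 4/3 = -7/3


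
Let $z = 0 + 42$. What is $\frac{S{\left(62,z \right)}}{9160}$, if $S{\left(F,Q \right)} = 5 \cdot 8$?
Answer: $\frac{1}{229} \approx 0.0043668$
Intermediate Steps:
$z = 42$
$S{\left(F,Q \right)} = 40$
$\frac{S{\left(62,z \right)}}{9160} = \frac{40}{9160} = 40 \cdot \frac{1}{9160} = \frac{1}{229}$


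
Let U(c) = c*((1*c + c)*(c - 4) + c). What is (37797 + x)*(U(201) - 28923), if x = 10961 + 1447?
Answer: 799739141760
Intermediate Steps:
x = 12408
U(c) = c*(c + 2*c*(-4 + c)) (U(c) = c*((c + c)*(-4 + c) + c) = c*((2*c)*(-4 + c) + c) = c*(2*c*(-4 + c) + c) = c*(c + 2*c*(-4 + c)))
(37797 + x)*(U(201) - 28923) = (37797 + 12408)*(201²*(-7 + 2*201) - 28923) = 50205*(40401*(-7 + 402) - 28923) = 50205*(40401*395 - 28923) = 50205*(15958395 - 28923) = 50205*15929472 = 799739141760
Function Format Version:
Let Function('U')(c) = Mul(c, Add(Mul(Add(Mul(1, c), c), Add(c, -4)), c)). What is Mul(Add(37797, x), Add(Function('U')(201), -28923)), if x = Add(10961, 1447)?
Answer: 799739141760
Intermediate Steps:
x = 12408
Function('U')(c) = Mul(c, Add(c, Mul(2, c, Add(-4, c)))) (Function('U')(c) = Mul(c, Add(Mul(Add(c, c), Add(-4, c)), c)) = Mul(c, Add(Mul(Mul(2, c), Add(-4, c)), c)) = Mul(c, Add(Mul(2, c, Add(-4, c)), c)) = Mul(c, Add(c, Mul(2, c, Add(-4, c)))))
Mul(Add(37797, x), Add(Function('U')(201), -28923)) = Mul(Add(37797, 12408), Add(Mul(Pow(201, 2), Add(-7, Mul(2, 201))), -28923)) = Mul(50205, Add(Mul(40401, Add(-7, 402)), -28923)) = Mul(50205, Add(Mul(40401, 395), -28923)) = Mul(50205, Add(15958395, -28923)) = Mul(50205, 15929472) = 799739141760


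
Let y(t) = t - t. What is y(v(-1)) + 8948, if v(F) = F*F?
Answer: 8948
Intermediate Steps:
v(F) = F²
y(t) = 0
y(v(-1)) + 8948 = 0 + 8948 = 8948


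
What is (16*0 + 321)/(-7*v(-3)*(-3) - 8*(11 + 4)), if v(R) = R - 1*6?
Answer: -107/103 ≈ -1.0388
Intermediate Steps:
v(R) = -6 + R (v(R) = R - 6 = -6 + R)
(16*0 + 321)/(-7*v(-3)*(-3) - 8*(11 + 4)) = (16*0 + 321)/(-7*(-6 - 3)*(-3) - 8*(11 + 4)) = (0 + 321)/(-7*(-9)*(-3) - 8*15) = 321/(63*(-3) - 120) = 321/(-189 - 120) = 321/(-309) = 321*(-1/309) = -107/103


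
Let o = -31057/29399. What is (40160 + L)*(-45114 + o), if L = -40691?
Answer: 704285235333/29399 ≈ 2.3956e+7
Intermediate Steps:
o = -31057/29399 (o = -31057*1/29399 = -31057/29399 ≈ -1.0564)
(40160 + L)*(-45114 + o) = (40160 - 40691)*(-45114 - 31057/29399) = -531*(-1326337543/29399) = 704285235333/29399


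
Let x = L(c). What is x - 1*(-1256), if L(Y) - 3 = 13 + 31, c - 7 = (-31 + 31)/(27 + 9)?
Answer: 1303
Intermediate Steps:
c = 7 (c = 7 + (-31 + 31)/(27 + 9) = 7 + 0/36 = 7 + 0*(1/36) = 7 + 0 = 7)
L(Y) = 47 (L(Y) = 3 + (13 + 31) = 3 + 44 = 47)
x = 47
x - 1*(-1256) = 47 - 1*(-1256) = 47 + 1256 = 1303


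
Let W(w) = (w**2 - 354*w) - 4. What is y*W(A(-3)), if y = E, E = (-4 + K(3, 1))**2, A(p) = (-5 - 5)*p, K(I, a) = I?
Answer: -9724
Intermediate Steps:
A(p) = -10*p
E = 1 (E = (-4 + 3)**2 = (-1)**2 = 1)
y = 1
W(w) = -4 + w**2 - 354*w
y*W(A(-3)) = 1*(-4 + (-10*(-3))**2 - (-3540)*(-3)) = 1*(-4 + 30**2 - 354*30) = 1*(-4 + 900 - 10620) = 1*(-9724) = -9724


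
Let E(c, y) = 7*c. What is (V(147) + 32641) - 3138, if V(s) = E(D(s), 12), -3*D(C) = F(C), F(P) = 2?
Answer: 88495/3 ≈ 29498.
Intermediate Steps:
D(C) = -⅔ (D(C) = -⅓*2 = -⅔)
V(s) = -14/3 (V(s) = 7*(-⅔) = -14/3)
(V(147) + 32641) - 3138 = (-14/3 + 32641) - 3138 = 97909/3 - 3138 = 88495/3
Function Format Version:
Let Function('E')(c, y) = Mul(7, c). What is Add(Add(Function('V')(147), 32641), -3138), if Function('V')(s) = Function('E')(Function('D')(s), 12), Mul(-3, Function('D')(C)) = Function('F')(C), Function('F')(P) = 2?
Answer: Rational(88495, 3) ≈ 29498.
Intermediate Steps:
Function('D')(C) = Rational(-2, 3) (Function('D')(C) = Mul(Rational(-1, 3), 2) = Rational(-2, 3))
Function('V')(s) = Rational(-14, 3) (Function('V')(s) = Mul(7, Rational(-2, 3)) = Rational(-14, 3))
Add(Add(Function('V')(147), 32641), -3138) = Add(Add(Rational(-14, 3), 32641), -3138) = Add(Rational(97909, 3), -3138) = Rational(88495, 3)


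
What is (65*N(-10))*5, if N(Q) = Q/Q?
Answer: 325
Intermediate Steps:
N(Q) = 1
(65*N(-10))*5 = (65*1)*5 = 65*5 = 325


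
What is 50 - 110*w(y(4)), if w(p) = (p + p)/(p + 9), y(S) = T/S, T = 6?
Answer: 130/7 ≈ 18.571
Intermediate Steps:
y(S) = 6/S
w(p) = 2*p/(9 + p) (w(p) = (2*p)/(9 + p) = 2*p/(9 + p))
50 - 110*w(y(4)) = 50 - 220*6/4/(9 + 6/4) = 50 - 220*6*(¼)/(9 + 6*(¼)) = 50 - 220*3/(2*(9 + 3/2)) = 50 - 220*3/(2*21/2) = 50 - 220*3*2/(2*21) = 50 - 110*2/7 = 50 - 220/7 = 130/7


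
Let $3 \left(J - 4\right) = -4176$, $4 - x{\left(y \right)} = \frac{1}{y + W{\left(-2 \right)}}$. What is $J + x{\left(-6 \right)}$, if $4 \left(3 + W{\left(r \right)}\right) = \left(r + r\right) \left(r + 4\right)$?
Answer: $- \frac{15223}{11} \approx -1383.9$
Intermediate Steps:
$W{\left(r \right)} = -3 + \frac{r \left(4 + r\right)}{2}$ ($W{\left(r \right)} = -3 + \frac{\left(r + r\right) \left(r + 4\right)}{4} = -3 + \frac{2 r \left(4 + r\right)}{4} = -3 + \frac{r \left(4 + r\right)}{2}$)
$x{\left(y \right)} = 4 - \frac{1}{-5 + y}$ ($x{\left(y \right)} = 4 - \frac{1}{y + \left(-3 + \frac{\left(-2\right)^{2}}{2} + 2 \left(-2\right)\right)} = 4 - \frac{1}{y - 5} = 4 - \frac{1}{-5 + y}$)
$J = -1388$ ($J = 4 + \frac{1}{3} \left(-4176\right) = 4 - 1392 = -1388$)
$J + x{\left(-6 \right)} = -1388 + \frac{-21 + 4 \left(-6\right)}{-5 - 6} = -1388 + \frac{-21 - 24}{-11} = -1388 - - \frac{45}{11} = -1388 + \frac{45}{11} = - \frac{15223}{11}$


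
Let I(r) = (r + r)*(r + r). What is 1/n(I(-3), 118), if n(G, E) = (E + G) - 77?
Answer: 1/77 ≈ 0.012987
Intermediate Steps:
I(r) = 4*r**2 (I(r) = (2*r)*(2*r) = 4*r**2)
n(G, E) = -77 + E + G
1/n(I(-3), 118) = 1/(-77 + 118 + 4*(-3)**2) = 1/(-77 + 118 + 4*9) = 1/(-77 + 118 + 36) = 1/77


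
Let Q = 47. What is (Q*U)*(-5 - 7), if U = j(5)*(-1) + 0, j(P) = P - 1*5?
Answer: 0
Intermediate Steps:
j(P) = -5 + P (j(P) = P - 5 = -5 + P)
U = 0 (U = (-5 + 5)*(-1) + 0 = 0*(-1) + 0 = 0 + 0 = 0)
(Q*U)*(-5 - 7) = (47*0)*(-5 - 7) = 0*(-12) = 0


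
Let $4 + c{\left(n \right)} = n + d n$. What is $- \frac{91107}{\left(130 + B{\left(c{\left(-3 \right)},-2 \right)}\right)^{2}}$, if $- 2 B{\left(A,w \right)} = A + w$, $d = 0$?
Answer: $- \frac{364428}{72361} \approx -5.0362$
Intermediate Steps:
$c{\left(n \right)} = -4 + n$ ($c{\left(n \right)} = -4 + \left(n + 0 n\right) = -4 + \left(n + 0\right) = -4 + n$)
$B{\left(A,w \right)} = - \frac{A}{2} - \frac{w}{2}$ ($B{\left(A,w \right)} = - \frac{A + w}{2} = - \frac{A}{2} - \frac{w}{2}$)
$- \frac{91107}{\left(130 + B{\left(c{\left(-3 \right)},-2 \right)}\right)^{2}} = - \frac{91107}{\left(130 - \left(-1 + \frac{-4 - 3}{2}\right)\right)^{2}} = - \frac{91107}{\left(130 + \left(\left(- \frac{1}{2}\right) \left(-7\right) + 1\right)\right)^{2}} = - \frac{91107}{\left(130 + \left(\frac{7}{2} + 1\right)\right)^{2}} = - \frac{91107}{\left(130 + \frac{9}{2}\right)^{2}} = - \frac{91107}{\left(\frac{269}{2}\right)^{2}} = - \frac{91107}{\frac{72361}{4}} = \left(-91107\right) \frac{4}{72361} = - \frac{364428}{72361}$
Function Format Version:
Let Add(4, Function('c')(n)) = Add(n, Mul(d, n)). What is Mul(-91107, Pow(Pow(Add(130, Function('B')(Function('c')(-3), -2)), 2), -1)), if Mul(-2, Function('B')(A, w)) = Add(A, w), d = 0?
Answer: Rational(-364428, 72361) ≈ -5.0362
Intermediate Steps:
Function('c')(n) = Add(-4, n) (Function('c')(n) = Add(-4, Add(n, Mul(0, n))) = Add(-4, Add(n, 0)) = Add(-4, n))
Function('B')(A, w) = Add(Mul(Rational(-1, 2), A), Mul(Rational(-1, 2), w)) (Function('B')(A, w) = Mul(Rational(-1, 2), Add(A, w)) = Add(Mul(Rational(-1, 2), A), Mul(Rational(-1, 2), w)))
Mul(-91107, Pow(Pow(Add(130, Function('B')(Function('c')(-3), -2)), 2), -1)) = Mul(-91107, Pow(Pow(Add(130, Add(Mul(Rational(-1, 2), Add(-4, -3)), Mul(Rational(-1, 2), -2))), 2), -1)) = Mul(-91107, Pow(Pow(Add(130, Add(Mul(Rational(-1, 2), -7), 1)), 2), -1)) = Mul(-91107, Pow(Pow(Add(130, Add(Rational(7, 2), 1)), 2), -1)) = Mul(-91107, Pow(Pow(Add(130, Rational(9, 2)), 2), -1)) = Mul(-91107, Pow(Pow(Rational(269, 2), 2), -1)) = Mul(-91107, Pow(Rational(72361, 4), -1)) = Mul(-91107, Rational(4, 72361)) = Rational(-364428, 72361)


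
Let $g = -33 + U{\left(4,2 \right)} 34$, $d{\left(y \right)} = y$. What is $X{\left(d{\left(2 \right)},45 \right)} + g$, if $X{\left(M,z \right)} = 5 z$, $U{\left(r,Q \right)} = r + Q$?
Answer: $396$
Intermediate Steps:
$U{\left(r,Q \right)} = Q + r$
$g = 171$ ($g = -33 + \left(2 + 4\right) 34 = -33 + 6 \cdot 34 = -33 + 204 = 171$)
$X{\left(d{\left(2 \right)},45 \right)} + g = 5 \cdot 45 + 171 = 225 + 171 = 396$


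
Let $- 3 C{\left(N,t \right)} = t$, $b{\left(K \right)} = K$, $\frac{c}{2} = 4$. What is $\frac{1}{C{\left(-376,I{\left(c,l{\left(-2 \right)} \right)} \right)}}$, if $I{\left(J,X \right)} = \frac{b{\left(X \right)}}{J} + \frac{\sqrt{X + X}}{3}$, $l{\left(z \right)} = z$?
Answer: $\frac{108}{73} + \frac{288 i}{73} \approx 1.4795 + 3.9452 i$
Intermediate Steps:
$c = 8$ ($c = 2 \cdot 4 = 8$)
$I{\left(J,X \right)} = \frac{X}{J} + \frac{\sqrt{2} \sqrt{X}}{3}$ ($I{\left(J,X \right)} = \frac{X}{J} + \frac{\sqrt{X + X}}{3} = \frac{X}{J} + \sqrt{2 X} \frac{1}{3} = \frac{X}{J} + \sqrt{2} \sqrt{X} \frac{1}{3} = \frac{X}{J} + \frac{\sqrt{2} \sqrt{X}}{3}$)
$C{\left(N,t \right)} = - \frac{t}{3}$
$\frac{1}{C{\left(-376,I{\left(c,l{\left(-2 \right)} \right)} \right)}} = \frac{1}{\left(- \frac{1}{3}\right) \left(- \frac{2}{8} + \frac{\sqrt{2} \sqrt{-2}}{3}\right)} = \frac{1}{\left(- \frac{1}{3}\right) \left(\left(-2\right) \frac{1}{8} + \frac{\sqrt{2} i \sqrt{2}}{3}\right)} = \frac{1}{\left(- \frac{1}{3}\right) \left(- \frac{1}{4} + \frac{2 i}{3}\right)} = \frac{1}{\frac{1}{12} - \frac{2 i}{9}} = \frac{1296 \left(\frac{1}{12} + \frac{2 i}{9}\right)}{73}$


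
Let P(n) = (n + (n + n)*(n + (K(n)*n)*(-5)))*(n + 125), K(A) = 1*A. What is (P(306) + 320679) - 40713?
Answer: -123411648876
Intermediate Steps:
K(A) = A
P(n) = (125 + n)*(n + 2*n*(n - 5*n²)) (P(n) = (n + (n + n)*(n + (n*n)*(-5)))*(n + 125) = (n + (2*n)*(n + n²*(-5)))*(125 + n) = (n + (2*n)*(n - 5*n²))*(125 + n) = (n + 2*n*(n - 5*n²))*(125 + n) = (125 + n)*(n + 2*n*(n - 5*n²)))
(P(306) + 320679) - 40713 = (306*(125 - 1248*306² - 10*306³ + 251*306) + 320679) - 40713 = (306*(125 - 1248*93636 - 10*28652616 + 76806) + 320679) - 40713 = (306*(125 - 116857728 - 286526160 + 76806) + 320679) - 40713 = (306*(-403306957) + 320679) - 40713 = (-123411928842 + 320679) - 40713 = -123411608163 - 40713 = -123411648876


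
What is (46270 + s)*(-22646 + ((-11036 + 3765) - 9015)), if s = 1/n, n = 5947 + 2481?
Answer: -3795515339213/2107 ≈ -1.8014e+9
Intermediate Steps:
n = 8428
s = 1/8428 ≈ 0.00011865
(46270 + s)*(-22646 + ((-11036 + 3765) - 9015)) = (46270 + 1/8428)*(-22646 + ((-11036 + 3765) - 9015)) = 389963561*(-22646 + (-7271 - 9015))/8428 = 389963561*(-22646 - 16286)/8428 = (389963561/8428)*(-38932) = -3795515339213/2107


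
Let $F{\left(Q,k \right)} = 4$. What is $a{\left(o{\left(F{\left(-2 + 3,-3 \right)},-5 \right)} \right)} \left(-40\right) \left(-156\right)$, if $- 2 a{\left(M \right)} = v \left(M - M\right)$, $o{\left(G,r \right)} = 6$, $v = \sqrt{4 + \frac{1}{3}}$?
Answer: $0$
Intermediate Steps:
$v = \frac{\sqrt{39}}{3}$ ($v = \sqrt{4 + \frac{1}{3}} = \sqrt{\frac{13}{3}} = \frac{\sqrt{39}}{3} \approx 2.0817$)
$a{\left(M \right)} = 0$ ($a{\left(M \right)} = - \frac{\frac{\sqrt{39}}{3} \left(M - M\right)}{2} = - \frac{\frac{\sqrt{39}}{3} \cdot 0}{2} = \left(- \frac{1}{2}\right) 0 = 0$)
$a{\left(o{\left(F{\left(-2 + 3,-3 \right)},-5 \right)} \right)} \left(-40\right) \left(-156\right) = 0 \left(-40\right) \left(-156\right) = 0 \left(-156\right) = 0$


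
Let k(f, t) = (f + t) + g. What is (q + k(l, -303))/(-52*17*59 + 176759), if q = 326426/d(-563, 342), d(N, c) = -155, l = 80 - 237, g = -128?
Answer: -417566/19313465 ≈ -0.021620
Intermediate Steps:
l = -157
k(f, t) = -128 + f + t (k(f, t) = (f + t) - 128 = -128 + f + t)
q = -326426/155 (q = 326426/(-155) = 326426*(-1/155) = -326426/155 ≈ -2106.0)
(q + k(l, -303))/(-52*17*59 + 176759) = (-326426/155 + (-128 - 157 - 303))/(-52*17*59 + 176759) = (-326426/155 - 588)/(-884*59 + 176759) = -417566/(155*(-52156 + 176759)) = -417566/155/124603 = -417566/155*1/124603 = -417566/19313465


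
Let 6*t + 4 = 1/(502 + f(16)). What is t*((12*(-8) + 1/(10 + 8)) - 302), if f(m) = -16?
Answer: 13917709/52488 ≈ 265.16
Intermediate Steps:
t = -1943/2916 (t = -2/3 + 1/(6*(502 - 16)) = -2/3 + (1/6)/486 = -2/3 + (1/6)*(1/486) = -2/3 + 1/2916 = -1943/2916 ≈ -0.66632)
t*((12*(-8) + 1/(10 + 8)) - 302) = -1943*((12*(-8) + 1/(10 + 8)) - 302)/2916 = -1943*((-96 + 1/18) - 302)/2916 = -1943*(-1727/18 - 302)/2916 = -1943/2916*(-7163/18) = 13917709/52488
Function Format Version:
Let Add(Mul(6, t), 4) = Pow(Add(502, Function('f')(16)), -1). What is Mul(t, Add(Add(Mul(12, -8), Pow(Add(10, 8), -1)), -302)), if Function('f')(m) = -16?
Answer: Rational(13917709, 52488) ≈ 265.16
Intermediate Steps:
t = Rational(-1943, 2916) (t = Add(Rational(-2, 3), Mul(Rational(1, 6), Pow(Add(502, -16), -1))) = Add(Rational(-2, 3), Mul(Rational(1, 6), Pow(486, -1))) = Add(Rational(-2, 3), Mul(Rational(1, 6), Rational(1, 486))) = Add(Rational(-2, 3), Rational(1, 2916)) = Rational(-1943, 2916) ≈ -0.66632)
Mul(t, Add(Add(Mul(12, -8), Pow(Add(10, 8), -1)), -302)) = Mul(Rational(-1943, 2916), Add(Add(Mul(12, -8), Pow(Add(10, 8), -1)), -302)) = Mul(Rational(-1943, 2916), Add(Add(-96, Pow(18, -1)), -302)) = Mul(Rational(-1943, 2916), Add(Add(-96, Rational(1, 18)), -302)) = Mul(Rational(-1943, 2916), Add(Rational(-1727, 18), -302)) = Mul(Rational(-1943, 2916), Rational(-7163, 18)) = Rational(13917709, 52488)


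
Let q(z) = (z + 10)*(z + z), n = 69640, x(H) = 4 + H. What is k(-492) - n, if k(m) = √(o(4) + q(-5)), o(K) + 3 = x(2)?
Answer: -69640 + I*√47 ≈ -69640.0 + 6.8557*I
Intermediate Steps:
o(K) = 3 (o(K) = -3 + (4 + 2) = -3 + 6 = 3)
q(z) = 2*z*(10 + z) (q(z) = (10 + z)*(2*z) = 2*z*(10 + z))
k(m) = I*√47 (k(m) = √(3 + 2*(-5)*(10 - 5)) = √(3 + 2*(-5)*5) = √(3 - 50) = √(-47) = I*√47)
k(-492) - n = I*√47 - 1*69640 = I*√47 - 69640 = -69640 + I*√47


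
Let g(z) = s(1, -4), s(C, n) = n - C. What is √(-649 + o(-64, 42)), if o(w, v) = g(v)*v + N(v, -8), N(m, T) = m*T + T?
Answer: I*√1203 ≈ 34.684*I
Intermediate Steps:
g(z) = -5 (g(z) = -4 - 1*1 = -4 - 1 = -5)
N(m, T) = T + T*m (N(m, T) = T*m + T = T + T*m)
o(w, v) = -8 - 13*v (o(w, v) = -5*v - 8*(1 + v) = -5*v + (-8 - 8*v) = -8 - 13*v)
√(-649 + o(-64, 42)) = √(-649 + (-8 - 13*42)) = √(-649 + (-8 - 546)) = √(-649 - 554) = √(-1203) = I*√1203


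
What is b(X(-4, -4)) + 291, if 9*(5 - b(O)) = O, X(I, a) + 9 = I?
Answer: 2677/9 ≈ 297.44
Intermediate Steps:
X(I, a) = -9 + I
b(O) = 5 - O/9
b(X(-4, -4)) + 291 = (5 - (-9 - 4)/9) + 291 = (5 - ⅑*(-13)) + 291 = (5 + 13/9) + 291 = 58/9 + 291 = 2677/9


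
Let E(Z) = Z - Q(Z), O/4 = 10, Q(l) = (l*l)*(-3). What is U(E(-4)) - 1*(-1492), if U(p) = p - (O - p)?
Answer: 1540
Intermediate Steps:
Q(l) = -3*l**2 (Q(l) = l**2*(-3) = -3*l**2)
O = 40 (O = 4*10 = 40)
E(Z) = Z + 3*Z**2 (E(Z) = Z - (-3)*Z**2 = Z + 3*Z**2)
U(p) = -40 + 2*p (U(p) = p - (40 - p) = p + (-40 + p) = -40 + 2*p)
U(E(-4)) - 1*(-1492) = (-40 + 2*(-4*(1 + 3*(-4)))) - 1*(-1492) = (-40 + 2*(-4*(1 - 12))) + 1492 = (-40 + 2*(-4*(-11))) + 1492 = (-40 + 2*44) + 1492 = (-40 + 88) + 1492 = 48 + 1492 = 1540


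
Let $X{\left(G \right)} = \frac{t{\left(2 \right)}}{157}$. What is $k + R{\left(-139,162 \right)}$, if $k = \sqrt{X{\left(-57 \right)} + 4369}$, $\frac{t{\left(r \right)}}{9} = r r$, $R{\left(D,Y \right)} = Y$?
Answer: $162 + \frac{\sqrt{107697133}}{157} \approx 228.1$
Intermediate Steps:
$t{\left(r \right)} = 9 r^{2}$ ($t{\left(r \right)} = 9 r r = 9 r^{2}$)
$X{\left(G \right)} = \frac{36}{157}$ ($X{\left(G \right)} = \frac{9 \cdot 2^{2}}{157} = 9 \cdot 4 \cdot \frac{1}{157} = 36 \cdot \frac{1}{157} = \frac{36}{157}$)
$k = \frac{\sqrt{107697133}}{157}$ ($k = \sqrt{\frac{36}{157} + 4369} = \sqrt{\frac{685969}{157}} = \frac{\sqrt{107697133}}{157} \approx 66.1$)
$k + R{\left(-139,162 \right)} = \frac{\sqrt{107697133}}{157} + 162 = 162 + \frac{\sqrt{107697133}}{157}$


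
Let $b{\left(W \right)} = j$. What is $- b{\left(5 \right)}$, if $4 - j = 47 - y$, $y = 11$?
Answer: $32$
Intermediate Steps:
$j = -32$ ($j = 4 - \left(47 - 11\right) = 4 - 36 = -32$)
$b{\left(W \right)} = -32$
$- b{\left(5 \right)} = \left(-1\right) \left(-32\right) = 32$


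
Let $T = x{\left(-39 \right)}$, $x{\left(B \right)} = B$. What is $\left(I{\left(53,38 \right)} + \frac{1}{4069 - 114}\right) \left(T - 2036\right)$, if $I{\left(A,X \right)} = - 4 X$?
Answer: $\frac{249480985}{791} \approx 3.154 \cdot 10^{5}$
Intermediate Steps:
$T = -39$
$\left(I{\left(53,38 \right)} + \frac{1}{4069 - 114}\right) \left(T - 2036\right) = \left(\left(-4\right) 38 + \frac{1}{4069 - 114}\right) \left(-39 - 2036\right) = \left(-152 + \frac{1}{3955}\right) \left(-2075\right) = \left(- \frac{601159}{3955}\right) \left(-2075\right) = \frac{249480985}{791}$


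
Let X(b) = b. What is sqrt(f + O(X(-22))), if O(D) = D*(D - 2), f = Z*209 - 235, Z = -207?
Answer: I*sqrt(42970) ≈ 207.29*I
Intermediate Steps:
f = -43498 (f = -207*209 - 235 = -43263 - 235 = -43498)
O(D) = D*(-2 + D)
sqrt(f + O(X(-22))) = sqrt(-43498 - 22*(-2 - 22)) = sqrt(-43498 - 22*(-24)) = sqrt(-43498 + 528) = sqrt(-42970) = I*sqrt(42970)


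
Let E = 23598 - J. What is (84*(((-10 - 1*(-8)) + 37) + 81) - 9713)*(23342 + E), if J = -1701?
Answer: 1507871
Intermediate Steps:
E = 25299 (E = 23598 - 1*(-1701) = 23598 + 1701 = 25299)
(84*(((-10 - 1*(-8)) + 37) + 81) - 9713)*(23342 + E) = (84*(((-10 - 1*(-8)) + 37) + 81) - 9713)*(23342 + 25299) = (84*(((-10 + 8) + 37) + 81) - 9713)*48641 = (84*((-2 + 37) + 81) - 9713)*48641 = (84*(35 + 81) - 9713)*48641 = (84*116 - 9713)*48641 = (9744 - 9713)*48641 = 31*48641 = 1507871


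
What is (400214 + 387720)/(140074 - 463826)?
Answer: -393967/161876 ≈ -2.4338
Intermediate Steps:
(400214 + 387720)/(140074 - 463826) = 787934/(-323752) = 787934*(-1/323752) = -393967/161876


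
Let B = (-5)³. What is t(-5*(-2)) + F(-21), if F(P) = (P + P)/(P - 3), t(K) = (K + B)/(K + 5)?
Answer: -71/12 ≈ -5.9167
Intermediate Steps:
B = -125
t(K) = (-125 + K)/(5 + K) (t(K) = (K - 125)/(K + 5) = (-125 + K)/(5 + K))
F(P) = 2*P/(-3 + P) (F(P) = (2*P)/(-3 + P) = 2*P/(-3 + P))
t(-5*(-2)) + F(-21) = (-125 - 5*(-2))/(5 - 5*(-2)) + 2*(-21)/(-3 - 21) = (-125 + 10)/(5 + 10) + 2*(-21)/(-24) = -115/15 + 2*(-21)*(-1/24) = (1/15)*(-115) + 7/4 = -23/3 + 7/4 = -71/12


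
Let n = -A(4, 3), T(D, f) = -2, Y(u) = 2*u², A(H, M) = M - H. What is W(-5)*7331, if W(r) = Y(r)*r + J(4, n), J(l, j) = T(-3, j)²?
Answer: -1803426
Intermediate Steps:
n = 1 (n = -(3 - 1*4) = -(3 - 4) = -1*(-1) = 1)
J(l, j) = 4 (J(l, j) = (-2)² = 4)
W(r) = 4 + 2*r³ (W(r) = (2*r²)*r + 4 = 2*r³ + 4 = 4 + 2*r³)
W(-5)*7331 = (4 + 2*(-5)³)*7331 = (4 + 2*(-125))*7331 = (4 - 250)*7331 = -246*7331 = -1803426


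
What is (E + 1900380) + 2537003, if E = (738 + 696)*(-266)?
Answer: 4055939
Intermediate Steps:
E = -381444 (E = 1434*(-266) = -381444)
(E + 1900380) + 2537003 = (-381444 + 1900380) + 2537003 = 1518936 + 2537003 = 4055939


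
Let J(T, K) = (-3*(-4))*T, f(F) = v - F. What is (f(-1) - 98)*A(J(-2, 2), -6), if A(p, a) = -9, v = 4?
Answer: 837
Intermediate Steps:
f(F) = 4 - F
J(T, K) = 12*T
(f(-1) - 98)*A(J(-2, 2), -6) = ((4 - 1*(-1)) - 98)*(-9) = ((4 + 1) - 98)*(-9) = (5 - 98)*(-9) = -93*(-9) = 837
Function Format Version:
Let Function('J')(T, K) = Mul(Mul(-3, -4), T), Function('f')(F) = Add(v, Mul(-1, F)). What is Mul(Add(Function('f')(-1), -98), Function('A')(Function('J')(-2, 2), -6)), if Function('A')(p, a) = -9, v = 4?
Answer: 837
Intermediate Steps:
Function('f')(F) = Add(4, Mul(-1, F))
Function('J')(T, K) = Mul(12, T)
Mul(Add(Function('f')(-1), -98), Function('A')(Function('J')(-2, 2), -6)) = Mul(Add(Add(4, Mul(-1, -1)), -98), -9) = Mul(Add(Add(4, 1), -98), -9) = Mul(Add(5, -98), -9) = Mul(-93, -9) = 837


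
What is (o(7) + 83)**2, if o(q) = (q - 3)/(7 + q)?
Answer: 339889/49 ≈ 6936.5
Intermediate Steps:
o(q) = (-3 + q)/(7 + q)
(o(7) + 83)**2 = ((-3 + 7)/(7 + 7) + 83)**2 = (4/14 + 83)**2 = ((1/14)*4 + 83)**2 = (2/7 + 83)**2 = (583/7)**2 = 339889/49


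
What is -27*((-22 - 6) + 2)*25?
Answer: 17550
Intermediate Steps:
-27*((-22 - 6) + 2)*25 = -27*(-28 + 2)*25 = -27*(-26)*25 = 702*25 = 17550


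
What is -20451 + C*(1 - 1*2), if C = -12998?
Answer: -7453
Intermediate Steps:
-20451 + C*(1 - 1*2) = -20451 - 12998*(1 - 1*2) = -20451 - 12998*(1 - 2) = -20451 - 12998*(-1) = -20451 + 12998 = -7453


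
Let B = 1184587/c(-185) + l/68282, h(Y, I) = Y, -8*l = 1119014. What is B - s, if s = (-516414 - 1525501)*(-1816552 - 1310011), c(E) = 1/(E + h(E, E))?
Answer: -1743816903212737387/273128 ≈ -6.3846e+12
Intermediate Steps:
l = -559507/4 (l = -1/8*1119014 = -559507/4 ≈ -1.3988e+5)
c(E) = 1/(2*E) (c(E) = 1/(E + E) = 1/(2*E))
s = 6384175888145 (s = -2041915*(-3126563) = 6384175888145)
B = -119711235469827/273128 (B = 1184587/(((1/2)/(-185))) - 559507/4/68282 = 1184587/(((1/2)*(-1/185))) - 559507/4*1/68282 = 1184587/(-1/370) - 559507/273128 = 1184587*(-370) - 559507/273128 = -438297190 - 559507/273128 = -119711235469827/273128 ≈ -4.3830e+8)
B - s = -119711235469827/273128 - 1*6384175888145 = -119711235469827/273128 - 6384175888145 = -1743816903212737387/273128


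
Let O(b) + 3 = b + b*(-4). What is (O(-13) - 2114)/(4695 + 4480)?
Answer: -2078/9175 ≈ -0.22649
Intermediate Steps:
O(b) = -3 - 3*b (O(b) = -3 + (b + b*(-4)) = -3 + (b - 4*b) = -3 - 3*b)
(O(-13) - 2114)/(4695 + 4480) = ((-3 - 3*(-13)) - 2114)/(4695 + 4480) = ((-3 + 39) - 2114)/9175 = (36 - 2114)*(1/9175) = -2078*1/9175 = -2078/9175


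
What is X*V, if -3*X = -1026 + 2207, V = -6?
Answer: 2362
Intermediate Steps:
X = -1181/3 (X = -(-1026 + 2207)/3 = -⅓*1181 = -1181/3 ≈ -393.67)
X*V = -1181/3*(-6) = 2362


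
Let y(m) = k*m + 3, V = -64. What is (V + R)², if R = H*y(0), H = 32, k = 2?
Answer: 1024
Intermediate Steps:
y(m) = 3 + 2*m (y(m) = 2*m + 3 = 3 + 2*m)
R = 96 (R = 32*(3 + 2*0) = 32*(3 + 0) = 32*3 = 96)
(V + R)² = (-64 + 96)² = 32² = 1024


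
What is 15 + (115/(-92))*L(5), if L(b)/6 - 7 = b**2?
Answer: -225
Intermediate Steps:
L(b) = 42 + 6*b**2
15 + (115/(-92))*L(5) = 15 + (115/(-92))*(42 + 6*5**2) = 15 + (115*(-1/92))*(42 + 6*25) = 15 - 5*(42 + 150)/4 = 15 - 5/4*192 = 15 - 240 = -225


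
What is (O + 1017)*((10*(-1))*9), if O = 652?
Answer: -150210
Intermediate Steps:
(O + 1017)*((10*(-1))*9) = (652 + 1017)*((10*(-1))*9) = 1669*(-10*9) = 1669*(-90) = -150210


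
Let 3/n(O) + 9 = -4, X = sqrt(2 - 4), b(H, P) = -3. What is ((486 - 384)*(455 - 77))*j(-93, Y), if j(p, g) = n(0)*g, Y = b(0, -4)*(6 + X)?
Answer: 2082024/13 + 347004*I*sqrt(2)/13 ≈ 1.6016e+5 + 37749.0*I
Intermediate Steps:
X = I*sqrt(2) (X = sqrt(-2) = I*sqrt(2) ≈ 1.4142*I)
Y = -18 - 3*I*sqrt(2) (Y = -3*(6 + I*sqrt(2)) = -18 - 3*I*sqrt(2) ≈ -18.0 - 4.2426*I)
n(O) = -3/13 (n(O) = 3/(-9 - 4) = 3/(-13) = 3*(-1/13) = -3/13)
j(p, g) = -3*g/13
((486 - 384)*(455 - 77))*j(-93, Y) = ((486 - 384)*(455 - 77))*(-3*(-18 - 3*I*sqrt(2))/13) = (102*378)*(54/13 + 9*I*sqrt(2)/13) = 38556*(54/13 + 9*I*sqrt(2)/13) = 2082024/13 + 347004*I*sqrt(2)/13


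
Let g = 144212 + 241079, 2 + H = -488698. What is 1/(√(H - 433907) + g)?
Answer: 385291/148450077288 - I*√922607/148450077288 ≈ 2.5954e-6 - 6.4704e-9*I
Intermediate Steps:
H = -488700 (H = -2 - 488698 = -488700)
g = 385291
1/(√(H - 433907) + g) = 1/(√(-488700 - 433907) + 385291) = 1/(√(-922607) + 385291) = 1/(I*√922607 + 385291) = 1/(385291 + I*√922607)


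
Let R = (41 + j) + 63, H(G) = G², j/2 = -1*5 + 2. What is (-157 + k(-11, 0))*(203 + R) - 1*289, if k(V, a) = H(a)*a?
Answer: -47546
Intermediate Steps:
j = -6 (j = 2*(-1*5 + 2) = 2*(-5 + 2) = 2*(-3) = -6)
k(V, a) = a³ (k(V, a) = a²*a = a³)
R = 98 (R = (41 - 6) + 63 = 35 + 63 = 98)
(-157 + k(-11, 0))*(203 + R) - 1*289 = (-157 + 0³)*(203 + 98) - 1*289 = (-157 + 0)*301 - 289 = -157*301 - 289 = -47257 - 289 = -47546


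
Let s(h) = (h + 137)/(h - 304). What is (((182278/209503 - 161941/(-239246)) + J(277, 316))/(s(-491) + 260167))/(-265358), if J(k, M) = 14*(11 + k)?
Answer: -7653672590071665/130998976743907596767156 ≈ -5.8425e-8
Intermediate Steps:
J(k, M) = 154 + 14*k
s(h) = (137 + h)/(-304 + h)
(((182278/209503 - 161941/(-239246)) + J(277, 316))/(s(-491) + 260167))/(-265358) = (((182278/209503 - 161941/(-239246)) + (154 + 14*277))/((137 - 491)/(-304 - 491) + 260167))/(-265358) = (((182278*(1/209503) - 161941*(-1/239246)) + (154 + 3878))/(-354/(-795) + 260167))*(-1/265358) = (((182278/209503 + 161941/239246) + 4032)/(-1/795*(-354) + 260167))*(-1/265358) = ((11076629673/7160393534 + 4032)/(118/265 + 260167))*(-1/265358) = (28881783358761/(7160393534*(68944373/265)))*(-1/265358) = ((28881783358761/7160393534)*(265/68944373))*(-1/265358) = (7653672590071665/493668842634884182)*(-1/265358) = -7653672590071665/130998976743907596767156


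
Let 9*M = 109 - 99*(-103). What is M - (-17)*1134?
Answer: 183808/9 ≈ 20423.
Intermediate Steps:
M = 10306/9 (M = (109 - 99*(-103))/9 = (109 + 10197)/9 = (⅑)*10306 = 10306/9 ≈ 1145.1)
M - (-17)*1134 = 10306/9 - (-17)*1134 = 10306/9 - 1*(-19278) = 10306/9 + 19278 = 183808/9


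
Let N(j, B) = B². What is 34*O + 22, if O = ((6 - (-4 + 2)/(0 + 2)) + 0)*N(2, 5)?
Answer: 5972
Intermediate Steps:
O = 175 (O = ((6 - (-4 + 2)/(0 + 2)) + 0)*5² = ((6 - (-2)/2) + 0)*25 = ((6 - 1*(-1)) + 0)*25 = ((6 + 1) + 0)*25 = (7 + 0)*25 = 7*25 = 175)
34*O + 22 = 34*175 + 22 = 5950 + 22 = 5972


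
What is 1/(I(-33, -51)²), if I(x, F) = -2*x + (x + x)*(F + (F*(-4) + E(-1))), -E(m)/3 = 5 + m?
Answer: 1/85377600 ≈ 1.1713e-8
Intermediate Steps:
E(m) = -15 - 3*m (E(m) = -3*(5 + m) = -15 - 3*m)
I(x, F) = -2*x + 2*x*(-12 - 3*F) (I(x, F) = -2*x + (x + x)*(F + (F*(-4) + (-15 - 3*(-1)))) = -2*x + (2*x)*(F + (-4*F + (-15 + 3))) = -2*x + (2*x)*(F + (-4*F - 12)) = -2*x + (2*x)*(F + (-12 - 4*F)) = -2*x + (2*x)*(-12 - 3*F) = -2*x + 2*x*(-12 - 3*F))
1/(I(-33, -51)²) = 1/((-2*(-33)*(13 + 3*(-51)))²) = 1/((-2*(-33)*(13 - 153))²) = 1/((-2*(-33)*(-140))²) = 1/((-9240)²) = 1/85377600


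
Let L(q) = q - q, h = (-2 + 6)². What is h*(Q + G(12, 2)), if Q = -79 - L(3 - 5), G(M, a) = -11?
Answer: -1440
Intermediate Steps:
h = 16 (h = 4² = 16)
L(q) = 0
Q = -79 (Q = -79 - 1*0 = -79 + 0 = -79)
h*(Q + G(12, 2)) = 16*(-79 - 11) = 16*(-90) = -1440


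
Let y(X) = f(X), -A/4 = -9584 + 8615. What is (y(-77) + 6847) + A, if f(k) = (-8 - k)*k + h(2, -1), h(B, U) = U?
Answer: 5409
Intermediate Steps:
A = 3876 (A = -4*(-9584 + 8615) = -4*(-969) = 3876)
f(k) = -1 + k*(-8 - k) (f(k) = (-8 - k)*k - 1 = k*(-8 - k) - 1 = -1 + k*(-8 - k))
y(X) = -1 - X² - 8*X
(y(-77) + 6847) + A = ((-1 - 1*(-77)² - 8*(-77)) + 6847) + 3876 = ((-1 - 1*5929 + 616) + 6847) + 3876 = ((-1 - 5929 + 616) + 6847) + 3876 = (-5314 + 6847) + 3876 = 1533 + 3876 = 5409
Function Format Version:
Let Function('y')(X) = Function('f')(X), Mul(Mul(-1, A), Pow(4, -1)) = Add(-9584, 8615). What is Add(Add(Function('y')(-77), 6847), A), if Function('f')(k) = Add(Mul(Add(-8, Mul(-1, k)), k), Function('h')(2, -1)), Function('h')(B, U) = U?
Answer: 5409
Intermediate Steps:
A = 3876 (A = Mul(-4, Add(-9584, 8615)) = Mul(-4, -969) = 3876)
Function('f')(k) = Add(-1, Mul(k, Add(-8, Mul(-1, k)))) (Function('f')(k) = Add(Mul(Add(-8, Mul(-1, k)), k), -1) = Add(Mul(k, Add(-8, Mul(-1, k))), -1) = Add(-1, Mul(k, Add(-8, Mul(-1, k)))))
Function('y')(X) = Add(-1, Mul(-1, Pow(X, 2)), Mul(-8, X))
Add(Add(Function('y')(-77), 6847), A) = Add(Add(Add(-1, Mul(-1, Pow(-77, 2)), Mul(-8, -77)), 6847), 3876) = Add(Add(Add(-1, Mul(-1, 5929), 616), 6847), 3876) = Add(Add(Add(-1, -5929, 616), 6847), 3876) = Add(Add(-5314, 6847), 3876) = Add(1533, 3876) = 5409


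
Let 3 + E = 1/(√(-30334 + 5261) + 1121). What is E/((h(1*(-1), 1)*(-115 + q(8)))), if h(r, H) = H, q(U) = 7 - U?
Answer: (-3362*I + 3*√25073)/(116*(√25073 - 1121*I)) ≈ 0.025855 + 1.065e-6*I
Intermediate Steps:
E = -3 + 1/(1121 + I*√25073) (E = -3 + 1/(√(-30334 + 5261) + 1121) = -3 + 1/(√(-25073) + 1121) = -3 + 1/(I*√25073 + 1121) = -3 + 1/(1121 + I*√25073) ≈ -2.9991 - 0.00012354*I)
E/((h(1*(-1), 1)*(-115 + q(8)))) = ((-3*√25073 + 3362*I)/(√25073 - 1121*I))/((1*(-115 + (7 - 1*8)))) = ((-3*√25073 + 3362*I)/(√25073 - 1121*I))/((1*(-115 + (7 - 8)))) = ((-3*√25073 + 3362*I)/(√25073 - 1121*I))/((1*(-115 - 1))) = ((-3*√25073 + 3362*I)/(√25073 - 1121*I))/((1*(-116))) = ((-3*√25073 + 3362*I)/(√25073 - 1121*I))/(-116) = ((-3*√25073 + 3362*I)/(√25073 - 1121*I))*(-1/116) = -(-3*√25073 + 3362*I)/(116*(√25073 - 1121*I))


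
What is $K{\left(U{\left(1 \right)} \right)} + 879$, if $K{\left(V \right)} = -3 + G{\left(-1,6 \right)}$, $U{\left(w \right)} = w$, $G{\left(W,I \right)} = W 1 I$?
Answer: $870$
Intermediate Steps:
$G{\left(W,I \right)} = I W$ ($G{\left(W,I \right)} = W I = I W$)
$K{\left(V \right)} = -9$ ($K{\left(V \right)} = -3 + 6 \left(-1\right) = -3 - 6 = -9$)
$K{\left(U{\left(1 \right)} \right)} + 879 = -9 + 879 = 870$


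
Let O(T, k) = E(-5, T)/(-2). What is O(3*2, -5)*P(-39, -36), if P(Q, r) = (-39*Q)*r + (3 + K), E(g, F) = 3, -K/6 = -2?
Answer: 164223/2 ≈ 82112.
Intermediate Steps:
K = 12 (K = -6*(-2) = 12)
P(Q, r) = 15 - 39*Q*r (P(Q, r) = (-39*Q)*r + (3 + 12) = -39*Q*r + 15 = 15 - 39*Q*r)
O(T, k) = -3/2 (O(T, k) = 3/(-2) = 3*(-½) = -3/2)
O(3*2, -5)*P(-39, -36) = -3*(15 - 39*(-39)*(-36))/2 = -3*(15 - 54756)/2 = -3/2*(-54741) = 164223/2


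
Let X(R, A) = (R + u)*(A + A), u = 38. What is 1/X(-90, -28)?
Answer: 1/2912 ≈ 0.00034341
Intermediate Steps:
X(R, A) = 2*A*(38 + R) (X(R, A) = (R + 38)*(A + A) = (38 + R)*(2*A) = 2*A*(38 + R))
1/X(-90, -28) = 1/(2*(-28)*(38 - 90)) = 1/(2*(-28)*(-52)) = 1/2912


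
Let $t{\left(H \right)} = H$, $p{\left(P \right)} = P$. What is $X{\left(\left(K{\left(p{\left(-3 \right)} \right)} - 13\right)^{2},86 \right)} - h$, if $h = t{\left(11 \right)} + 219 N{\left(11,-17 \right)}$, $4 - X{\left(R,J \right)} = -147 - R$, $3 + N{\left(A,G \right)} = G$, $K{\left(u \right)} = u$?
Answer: $4776$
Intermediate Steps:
$N{\left(A,G \right)} = -3 + G$
$X{\left(R,J \right)} = 151 + R$ ($X{\left(R,J \right)} = 4 - \left(-147 - R\right) = 4 + \left(147 + R\right) = 151 + R$)
$h = -4369$ ($h = 11 + 219 \left(-3 - 17\right) = 11 + 219 \left(-20\right) = 11 - 4380 = -4369$)
$X{\left(\left(K{\left(p{\left(-3 \right)} \right)} - 13\right)^{2},86 \right)} - h = \left(151 + \left(-3 - 13\right)^{2}\right) - -4369 = \left(151 + \left(-16\right)^{2}\right) + 4369 = \left(151 + 256\right) + 4369 = 407 + 4369 = 4776$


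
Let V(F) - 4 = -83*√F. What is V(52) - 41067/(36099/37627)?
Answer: -299609/7 - 166*√13 ≈ -43400.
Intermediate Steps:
V(F) = 4 - 83*√F
V(52) - 41067/(36099/37627) = (4 - 166*√13) - 41067/(36099/37627) = (4 - 166*√13) - 41067/(36099*(1/37627)) = (4 - 166*√13) - 41067/189/197 = (4 - 166*√13) - 41067*197/189 = (4 - 166*√13) - 299637/7 = -299609/7 - 166*√13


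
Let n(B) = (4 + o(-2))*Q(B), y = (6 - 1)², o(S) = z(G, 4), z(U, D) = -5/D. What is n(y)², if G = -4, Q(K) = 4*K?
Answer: 75625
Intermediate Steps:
o(S) = -5/4
y = 25 (y = 5² = 25)
n(B) = 11*B (n(B) = (4 - 5/4)*(4*B) = 11*(4*B)/4 = 11*B)
n(y)² = (11*25)² = 275² = 75625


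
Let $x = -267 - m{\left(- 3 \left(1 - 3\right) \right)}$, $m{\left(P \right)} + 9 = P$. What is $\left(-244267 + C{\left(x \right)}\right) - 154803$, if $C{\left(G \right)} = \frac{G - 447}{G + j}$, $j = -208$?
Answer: $- \frac{188360329}{472} \approx -3.9907 \cdot 10^{5}$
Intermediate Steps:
$m{\left(P \right)} = -9 + P$
$x = -264$ ($x = -267 - \left(-9 - 3 \left(1 - 3\right)\right) = -267 - \left(-9 - -6\right) = -267 - \left(-9 + 6\right) = -267 - -3 = -267 + 3 = -264$)
$C{\left(G \right)} = \frac{-447 + G}{-208 + G}$ ($C{\left(G \right)} = \frac{G - 447}{G - 208} = \frac{-447 + G}{-208 + G}$)
$\left(-244267 + C{\left(x \right)}\right) - 154803 = \left(-244267 + \frac{-447 - 264}{-208 - 264}\right) - 154803 = \left(-244267 + \frac{1}{-472} \left(-711\right)\right) - 154803 = \left(-244267 - - \frac{711}{472}\right) - 154803 = \left(-244267 + \frac{711}{472}\right) - 154803 = - \frac{115293313}{472} - 154803 = - \frac{188360329}{472}$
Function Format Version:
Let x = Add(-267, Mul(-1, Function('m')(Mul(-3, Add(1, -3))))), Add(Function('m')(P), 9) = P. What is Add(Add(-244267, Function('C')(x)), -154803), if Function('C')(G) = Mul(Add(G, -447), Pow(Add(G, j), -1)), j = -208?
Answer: Rational(-188360329, 472) ≈ -3.9907e+5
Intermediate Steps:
Function('m')(P) = Add(-9, P)
x = -264 (x = Add(-267, Mul(-1, Add(-9, Mul(-3, Add(1, -3))))) = Add(-267, Mul(-1, Add(-9, Mul(-3, -2)))) = Add(-267, Mul(-1, Add(-9, 6))) = Add(-267, Mul(-1, -3)) = Add(-267, 3) = -264)
Function('C')(G) = Mul(Pow(Add(-208, G), -1), Add(-447, G)) (Function('C')(G) = Mul(Add(G, -447), Pow(Add(G, -208), -1)) = Mul(Add(-447, G), Pow(Add(-208, G), -1)) = Mul(Pow(Add(-208, G), -1), Add(-447, G)))
Add(Add(-244267, Function('C')(x)), -154803) = Add(Add(-244267, Mul(Pow(Add(-208, -264), -1), Add(-447, -264))), -154803) = Add(Add(-244267, Mul(Pow(-472, -1), -711)), -154803) = Add(Add(-244267, Mul(Rational(-1, 472), -711)), -154803) = Add(Add(-244267, Rational(711, 472)), -154803) = Add(Rational(-115293313, 472), -154803) = Rational(-188360329, 472)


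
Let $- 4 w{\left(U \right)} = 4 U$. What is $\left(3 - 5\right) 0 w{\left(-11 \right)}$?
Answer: $0$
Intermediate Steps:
$w{\left(U \right)} = - U$ ($w{\left(U \right)} = - \frac{4 U}{4} = - U$)
$\left(3 - 5\right) 0 w{\left(-11 \right)} = \left(3 - 5\right) 0 \left(\left(-1\right) \left(-11\right)\right) = \left(-2\right) 0 \cdot 11 = 0 \cdot 11 = 0$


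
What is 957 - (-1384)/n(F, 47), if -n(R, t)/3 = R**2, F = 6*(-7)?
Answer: 1265765/1323 ≈ 956.74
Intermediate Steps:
F = -42
n(R, t) = -3*R**2
957 - (-1384)/n(F, 47) = 957 - (-1384)/((-3*(-42)**2)) = 957 - (-1384)/((-3*1764)) = 957 - (-1384)/(-5292) = 957 - (-1384)*(-1)/5292 = 957 - 1*346/1323 = 957 - 346/1323 = 1265765/1323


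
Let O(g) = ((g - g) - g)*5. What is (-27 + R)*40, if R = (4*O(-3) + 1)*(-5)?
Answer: -13280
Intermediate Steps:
O(g) = -5*g (O(g) = (0 - g)*5 = -g*5 = -5*g)
R = -305 (R = (4*(-5*(-3)) + 1)*(-5) = (4*15 + 1)*(-5) = (60 + 1)*(-5) = 61*(-5) = -305)
(-27 + R)*40 = (-27 - 305)*40 = -332*40 = -13280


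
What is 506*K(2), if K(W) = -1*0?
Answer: 0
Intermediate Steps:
K(W) = 0
506*K(2) = 506*0 = 0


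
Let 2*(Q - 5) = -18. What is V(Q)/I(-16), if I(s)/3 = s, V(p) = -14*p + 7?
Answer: -21/16 ≈ -1.3125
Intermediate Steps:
Q = -4 (Q = 5 + (½)*(-18) = 5 - 9 = -4)
V(p) = 7 - 14*p
I(s) = 3*s
V(Q)/I(-16) = (7 - 14*(-4))/((3*(-16))) = (7 + 56)/(-48) = 63*(-1/48) = -21/16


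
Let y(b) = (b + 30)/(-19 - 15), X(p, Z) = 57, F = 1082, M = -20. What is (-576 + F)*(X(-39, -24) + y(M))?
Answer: 487784/17 ≈ 28693.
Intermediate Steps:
y(b) = -15/17 - b/34 (y(b) = (30 + b)/(-34) = (30 + b)*(-1/34) = -15/17 - b/34)
(-576 + F)*(X(-39, -24) + y(M)) = (-576 + 1082)*(57 + (-15/17 - 1/34*(-20))) = 506*(57 + (-15/17 + 10/17)) = 506*(57 - 5/17) = 506*(964/17) = 487784/17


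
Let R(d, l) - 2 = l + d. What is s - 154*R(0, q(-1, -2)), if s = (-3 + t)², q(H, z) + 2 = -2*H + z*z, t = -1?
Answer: -908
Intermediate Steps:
q(H, z) = -2 + z² - 2*H (q(H, z) = -2 + (-2*H + z*z) = -2 + (-2*H + z²) = -2 + (z² - 2*H) = -2 + z² - 2*H)
R(d, l) = 2 + d + l (R(d, l) = 2 + (l + d) = 2 + (d + l) = 2 + d + l)
s = 16 (s = (-3 - 1)² = (-4)² = 16)
s - 154*R(0, q(-1, -2)) = 16 - 154*(2 + 0 + (-2 + (-2)² - 2*(-1))) = 16 - 154*(2 + 0 + (-2 + 4 + 2)) = 16 - 154*(2 + 0 + 4) = 16 - 154*6 = 16 - 924 = -908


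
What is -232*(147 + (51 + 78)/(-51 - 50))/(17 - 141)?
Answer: 853644/3131 ≈ 272.64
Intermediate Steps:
-232*(147 + (51 + 78)/(-51 - 50))/(17 - 141) = -232*(147 + 129/(-101))/(-124) = -232*(147 + 129*(-1/101))*(-1)/124 = -232*(147 - 129/101)*(-1)/124 = -3414576*(-1)/(101*124) = -232*(-7359/6262) = 853644/3131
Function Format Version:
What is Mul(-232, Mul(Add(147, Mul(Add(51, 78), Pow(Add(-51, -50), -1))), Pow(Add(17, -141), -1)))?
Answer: Rational(853644, 3131) ≈ 272.64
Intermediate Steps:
Mul(-232, Mul(Add(147, Mul(Add(51, 78), Pow(Add(-51, -50), -1))), Pow(Add(17, -141), -1))) = Mul(-232, Mul(Add(147, Mul(129, Pow(-101, -1))), Pow(-124, -1))) = Mul(-232, Mul(Add(147, Mul(129, Rational(-1, 101))), Rational(-1, 124))) = Mul(-232, Mul(Add(147, Rational(-129, 101)), Rational(-1, 124))) = Mul(-232, Mul(Rational(14718, 101), Rational(-1, 124))) = Mul(-232, Rational(-7359, 6262)) = Rational(853644, 3131)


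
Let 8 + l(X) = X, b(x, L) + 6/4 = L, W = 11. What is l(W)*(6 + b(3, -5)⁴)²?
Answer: 2463670947/256 ≈ 9.6237e+6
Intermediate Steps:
b(x, L) = -3/2 + L
l(X) = -8 + X
l(W)*(6 + b(3, -5)⁴)² = (-8 + 11)*(6 + (-3/2 - 5)⁴)² = 3*(6 + (-13/2)⁴)² = 3*(6 + 28561/16)² = 3*(28657/16)² = 3*(821223649/256) = 2463670947/256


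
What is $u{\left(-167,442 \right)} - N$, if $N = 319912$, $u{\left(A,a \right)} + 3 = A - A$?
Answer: $-319915$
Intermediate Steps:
$u{\left(A,a \right)} = -3$ ($u{\left(A,a \right)} = -3 + \left(A - A\right) = -3 + 0 = -3$)
$u{\left(-167,442 \right)} - N = -3 - 319912 = -319915$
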